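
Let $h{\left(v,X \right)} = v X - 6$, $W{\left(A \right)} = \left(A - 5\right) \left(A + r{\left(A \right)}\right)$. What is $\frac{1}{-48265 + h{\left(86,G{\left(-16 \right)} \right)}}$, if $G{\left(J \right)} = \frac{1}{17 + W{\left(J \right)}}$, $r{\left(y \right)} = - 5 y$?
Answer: $- \frac{1327}{64055703} \approx -2.0716 \cdot 10^{-5}$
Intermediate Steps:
$W{\left(A \right)} = - 4 A \left(-5 + A\right)$ ($W{\left(A \right)} = \left(A - 5\right) \left(A - 5 A\right) = \left(-5 + A\right) \left(- 4 A\right) = - 4 A \left(-5 + A\right)$)
$G{\left(J \right)} = \frac{1}{17 + 4 J \left(5 - J\right)}$
$h{\left(v,X \right)} = -6 + X v$ ($h{\left(v,X \right)} = X v - 6 = -6 + X v$)
$\frac{1}{-48265 + h{\left(86,G{\left(-16 \right)} \right)}} = \frac{1}{-48265 - \left(6 - \frac{1}{17 - 4 \left(-16\right)^{2} + 20 \left(-16\right)} 86\right)} = \frac{1}{-48265 - \left(6 - \frac{1}{17 - 1024 - 320} \cdot 86\right)} = \frac{1}{-48265 - \left(6 - \frac{1}{-1327} \cdot 86\right)} = \frac{1}{-48265 - \frac{8048}{1327}} = \frac{1}{- \frac{64055703}{1327}} = - \frac{1327}{64055703}$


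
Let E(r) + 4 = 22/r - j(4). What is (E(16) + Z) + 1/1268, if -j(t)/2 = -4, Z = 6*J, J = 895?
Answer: 13591377/2536 ≈ 5359.4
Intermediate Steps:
Z = 5370 (Z = 6*895 = 5370)
j(t) = 8 (j(t) = -2*(-4) = 8)
E(r) = -12 + 22/r (E(r) = -4 + (22/r - 1*8) = -4 + (22/r - 8) = -4 + (-8 + 22/r) = -12 + 22/r)
(E(16) + Z) + 1/1268 = ((-12 + 22/16) + 5370) + 1/1268 = ((-12 + 22*(1/16)) + 5370) + 1/1268 = ((-12 + 11/8) + 5370) + 1/1268 = (-85/8 + 5370) + 1/1268 = 42875/8 + 1/1268 = 13591377/2536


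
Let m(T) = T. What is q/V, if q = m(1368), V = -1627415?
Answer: -1368/1627415 ≈ -0.00084060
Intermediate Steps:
q = 1368
q/V = 1368/(-1627415) = 1368*(-1/1627415) = -1368/1627415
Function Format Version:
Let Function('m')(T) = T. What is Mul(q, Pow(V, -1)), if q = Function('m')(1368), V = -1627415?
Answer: Rational(-1368, 1627415) ≈ -0.00084060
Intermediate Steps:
q = 1368
Mul(q, Pow(V, -1)) = Mul(1368, Pow(-1627415, -1)) = Mul(1368, Rational(-1, 1627415)) = Rational(-1368, 1627415)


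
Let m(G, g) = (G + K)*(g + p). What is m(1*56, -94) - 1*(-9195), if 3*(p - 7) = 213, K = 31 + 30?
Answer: 7323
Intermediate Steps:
K = 61
p = 78 (p = 7 + (⅓)*213 = 7 + 71 = 78)
m(G, g) = (61 + G)*(78 + g) (m(G, g) = (G + 61)*(g + 78) = (61 + G)*(78 + g))
m(1*56, -94) - 1*(-9195) = (4758 + 61*(-94) + 78*(1*56) + (1*56)*(-94)) - 1*(-9195) = (4758 - 5734 + 78*56 + 56*(-94)) + 9195 = (4758 - 5734 + 4368 - 5264) + 9195 = -1872 + 9195 = 7323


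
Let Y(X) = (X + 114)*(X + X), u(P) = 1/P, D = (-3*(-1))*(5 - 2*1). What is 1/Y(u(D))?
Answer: 81/2054 ≈ 0.039435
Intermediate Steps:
D = 9 (D = 3*(5 - 2) = 3*3 = 9)
Y(X) = 2*X*(114 + X) (Y(X) = (114 + X)*(2*X) = 2*X*(114 + X))
1/Y(u(D)) = 1/(2*(114 + 1/9)/9) = 1/(2*(⅑)*(114 + ⅑)) = 1/(2*(⅑)*(1027/9)) = 1/(2054/81) = 81/2054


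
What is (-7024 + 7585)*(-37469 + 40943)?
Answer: 1948914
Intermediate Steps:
(-7024 + 7585)*(-37469 + 40943) = 561*3474 = 1948914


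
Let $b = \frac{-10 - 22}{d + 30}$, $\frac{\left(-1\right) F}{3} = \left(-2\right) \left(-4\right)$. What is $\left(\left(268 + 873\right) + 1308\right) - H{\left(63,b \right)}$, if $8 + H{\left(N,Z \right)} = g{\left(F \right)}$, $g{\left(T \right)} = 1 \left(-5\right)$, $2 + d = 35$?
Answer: $2462$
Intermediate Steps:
$d = 33$ ($d = -2 + 35 = 33$)
$F = -24$ ($F = - 3 \left(\left(-2\right) \left(-4\right)\right) = \left(-3\right) 8 = -24$)
$g{\left(T \right)} = -5$
$b = - \frac{32}{63}$ ($b = \frac{-10 - 22}{33 + 30} = - \frac{32}{63} \approx -0.50794$)
$H{\left(N,Z \right)} = -13$ ($H{\left(N,Z \right)} = -8 - 5 = -13$)
$\left(\left(268 + 873\right) + 1308\right) - H{\left(63,b \right)} = \left(\left(268 + 873\right) + 1308\right) - -13 = \left(1141 + 1308\right) + 13 = 2449 + 13 = 2462$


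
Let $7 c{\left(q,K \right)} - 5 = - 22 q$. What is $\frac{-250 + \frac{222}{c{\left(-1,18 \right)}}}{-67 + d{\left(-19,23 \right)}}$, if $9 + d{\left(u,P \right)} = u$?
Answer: $\frac{1732}{855} \approx 2.0257$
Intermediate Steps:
$c{\left(q,K \right)} = \frac{5}{7} - \frac{22 q}{7}$ ($c{\left(q,K \right)} = \frac{5}{7} + \frac{\left(-22\right) q}{7} = \frac{5}{7} - \frac{22 q}{7}$)
$d{\left(u,P \right)} = -9 + u$
$\frac{-250 + \frac{222}{c{\left(-1,18 \right)}}}{-67 + d{\left(-19,23 \right)}} = \frac{-250 + \frac{222}{\frac{5}{7} - - \frac{22}{7}}}{-67 - 28} = \frac{-250 + \frac{222}{\frac{5}{7} + \frac{22}{7}}}{-67 - 28} = \frac{-250 + \frac{222}{\frac{27}{7}}}{-95} = \left(-250 + 222 \cdot \frac{7}{27}\right) \left(- \frac{1}{95}\right) = \left(-250 + \frac{518}{9}\right) \left(- \frac{1}{95}\right) = \left(- \frac{1732}{9}\right) \left(- \frac{1}{95}\right) = \frac{1732}{855}$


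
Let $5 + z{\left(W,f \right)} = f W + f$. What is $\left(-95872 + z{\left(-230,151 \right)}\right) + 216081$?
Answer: $85625$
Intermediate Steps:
$z{\left(W,f \right)} = -5 + f + W f$ ($z{\left(W,f \right)} = -5 + \left(f W + f\right) = -5 + \left(W f + f\right) = -5 + \left(f + W f\right) = -5 + f + W f$)
$\left(-95872 + z{\left(-230,151 \right)}\right) + 216081 = \left(-95872 - 34584\right) + 216081 = -130456 + 216081 = 85625$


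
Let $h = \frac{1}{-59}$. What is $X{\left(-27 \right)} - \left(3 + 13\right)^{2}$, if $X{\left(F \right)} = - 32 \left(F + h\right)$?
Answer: $\frac{35904}{59} \approx 608.54$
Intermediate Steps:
$h = - \frac{1}{59} \approx -0.016949$
$X{\left(F \right)} = \frac{32}{59} - 32 F$ ($X{\left(F \right)} = - 32 \left(F - \frac{1}{59}\right) = - 32 \left(- \frac{1}{59} + F\right) = \frac{32}{59} - 32 F$)
$X{\left(-27 \right)} - \left(3 + 13\right)^{2} = \left(\frac{32}{59} - -864\right) - \left(3 + 13\right)^{2} = \left(\frac{32}{59} + 864\right) - 16^{2} = \frac{51008}{59} - 256 = \frac{35904}{59}$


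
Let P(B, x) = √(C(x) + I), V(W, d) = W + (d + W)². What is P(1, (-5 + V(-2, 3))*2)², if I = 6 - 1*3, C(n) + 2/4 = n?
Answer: -19/2 ≈ -9.5000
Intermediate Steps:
C(n) = -½ + n
I = 3 (I = 6 - 3 = 3)
V(W, d) = W + (W + d)²
P(B, x) = √(5/2 + x) (P(B, x) = √((-½ + x) + 3) = √(5/2 + x))
P(1, (-5 + V(-2, 3))*2)² = (√(10 + 4*((-5 + (-2 + (-2 + 3)²))*2))/2)² = (√(10 + 4*((-5 + (-2 + 1²))*2))/2)² = (√(10 + 4*((-5 + (-2 + 1))*2))/2)² = (√(10 + 4*((-5 - 1)*2))/2)² = (√(10 + 4*(-6*2))/2)² = (√(10 + 4*(-12))/2)² = (√(10 - 48)/2)² = (√(-38)/2)² = ((I*√38)/2)² = (I*√38/2)² = -19/2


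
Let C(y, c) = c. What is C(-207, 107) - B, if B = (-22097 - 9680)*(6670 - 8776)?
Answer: -66922255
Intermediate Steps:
B = 66922362 (B = -31777*(-2106) = 66922362)
C(-207, 107) - B = 107 - 1*66922362 = 107 - 66922362 = -66922255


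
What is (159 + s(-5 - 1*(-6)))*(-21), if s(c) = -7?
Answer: -3192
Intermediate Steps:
(159 + s(-5 - 1*(-6)))*(-21) = (159 - 7)*(-21) = 152*(-21) = -3192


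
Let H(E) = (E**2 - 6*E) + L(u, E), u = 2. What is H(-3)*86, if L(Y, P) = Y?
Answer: 2494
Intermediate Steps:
H(E) = 2 + E**2 - 6*E (H(E) = (E**2 - 6*E) + 2 = 2 + E**2 - 6*E)
H(-3)*86 = (2 + (-3)**2 - 6*(-3))*86 = (2 + 9 + 18)*86 = 29*86 = 2494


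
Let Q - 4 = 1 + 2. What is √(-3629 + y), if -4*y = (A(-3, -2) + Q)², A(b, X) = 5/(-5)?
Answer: I*√3638 ≈ 60.316*I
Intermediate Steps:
A(b, X) = -1 (A(b, X) = 5*(-⅕) = -1)
Q = 7 (Q = 4 + (1 + 2) = 4 + 3 = 7)
y = -9 (y = -(-1 + 7)²/4 = -¼*6² = -¼*36 = -9)
√(-3629 + y) = √(-3629 - 9) = √(-3638) = I*√3638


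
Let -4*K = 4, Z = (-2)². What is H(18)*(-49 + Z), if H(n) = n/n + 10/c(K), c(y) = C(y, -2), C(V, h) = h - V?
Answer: 405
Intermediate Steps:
Z = 4
K = -1 (K = -¼*4 = -1)
c(y) = -2 - y
H(n) = -9 (H(n) = n/n + 10/(-2 - 1*(-1)) = 1 + 10/(-2 + 1) = 1 + 10/(-1) = 1 + 10*(-1) = 1 - 10 = -9)
H(18)*(-49 + Z) = -9*(-49 + 4) = -9*(-45) = 405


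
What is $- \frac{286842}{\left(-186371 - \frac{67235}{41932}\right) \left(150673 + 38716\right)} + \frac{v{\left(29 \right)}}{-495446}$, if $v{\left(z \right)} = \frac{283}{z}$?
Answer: $- \frac{246044468354976713}{21265555129887934742282} \approx -1.157 \cdot 10^{-5}$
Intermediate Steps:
$- \frac{286842}{\left(-186371 - \frac{67235}{41932}\right) \left(150673 + 38716\right)} + \frac{v{\left(29 \right)}}{-495446} = - \frac{286842}{\left(-186371 - \frac{67235}{41932}\right) \left(150673 + 38716\right)} + \frac{283 \cdot \frac{1}{29}}{-495446} = - \frac{286842}{\left(-186371 - \frac{67235}{41932}\right) 189389} + 283 \cdot \frac{1}{29} \left(- \frac{1}{495446}\right) = - \frac{286842}{\left(-186371 - \frac{67235}{41932}\right) 189389} + \frac{283}{29} \left(- \frac{1}{495446}\right) = - \frac{286842}{\left(- \frac{7814976007}{41932}\right) 189389} - \frac{283}{14367934} = - \frac{286842}{- \frac{1480070490989723}{41932}} - \frac{283}{14367934} = \left(-286842\right) \left(- \frac{41932}{1480070490989723}\right) - \frac{283}{14367934} = \frac{12027858744}{1480070490989723} - \frac{283}{14367934} = - \frac{246044468354976713}{21265555129887934742282}$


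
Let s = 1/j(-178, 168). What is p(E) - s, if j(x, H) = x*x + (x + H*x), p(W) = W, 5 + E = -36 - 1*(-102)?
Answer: 97721/1602 ≈ 60.999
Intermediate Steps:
E = 61 (E = -5 + (-36 - 1*(-102)) = -5 + (-36 + 102) = -5 + 66 = 61)
j(x, H) = x + x² + H*x (j(x, H) = x² + (x + H*x) = x + x² + H*x)
s = 1/1602 (s = 1/(-178*(1 + 168 - 178)) = 1/(-178*(-9)) = 1/1602 ≈ 0.00062422)
p(E) - s = 61 - 1*1/1602 = 61 - 1/1602 = 97721/1602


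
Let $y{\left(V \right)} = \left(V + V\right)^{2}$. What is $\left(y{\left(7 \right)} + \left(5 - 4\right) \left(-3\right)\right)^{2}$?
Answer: $37249$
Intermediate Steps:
$y{\left(V \right)} = 4 V^{2}$ ($y{\left(V \right)} = \left(2 V\right)^{2} = 4 V^{2}$)
$\left(y{\left(7 \right)} + \left(5 - 4\right) \left(-3\right)\right)^{2} = \left(4 \cdot 7^{2} + \left(5 - 4\right) \left(-3\right)\right)^{2} = \left(4 \cdot 49 + 1 \left(-3\right)\right)^{2} = \left(196 - 3\right)^{2} = 193^{2} = 37249$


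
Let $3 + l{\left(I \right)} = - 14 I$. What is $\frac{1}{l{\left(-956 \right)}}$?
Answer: $\frac{1}{13381} \approx 7.4733 \cdot 10^{-5}$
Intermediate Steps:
$l{\left(I \right)} = -3 - 14 I$
$\frac{1}{l{\left(-956 \right)}} = \frac{1}{-3 - -13384} = \frac{1}{-3 + 13384} = \frac{1}{13381}$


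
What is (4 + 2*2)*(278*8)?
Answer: 17792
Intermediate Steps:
(4 + 2*2)*(278*8) = (4 + 4)*2224 = 8*2224 = 17792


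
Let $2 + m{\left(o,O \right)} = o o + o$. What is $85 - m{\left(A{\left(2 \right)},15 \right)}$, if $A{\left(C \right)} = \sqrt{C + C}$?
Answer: $81$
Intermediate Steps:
$A{\left(C \right)} = \sqrt{2} \sqrt{C}$ ($A{\left(C \right)} = \sqrt{2 C} = \sqrt{2} \sqrt{C}$)
$m{\left(o,O \right)} = -2 + o + o^{2}$ ($m{\left(o,O \right)} = -2 + \left(o o + o\right) = -2 + \left(o^{2} + o\right) = -2 + \left(o + o^{2}\right) = -2 + o + o^{2}$)
$85 - m{\left(A{\left(2 \right)},15 \right)} = 85 - \left(-2 + \sqrt{2} \sqrt{2} + \left(\sqrt{2} \sqrt{2}\right)^{2}\right) = 85 - \left(-2 + 2 + 2^{2}\right) = 85 - \left(-2 + 2 + 4\right) = 85 - 4 = 81$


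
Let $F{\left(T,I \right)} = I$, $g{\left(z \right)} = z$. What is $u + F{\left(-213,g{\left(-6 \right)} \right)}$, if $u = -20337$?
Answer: $-20343$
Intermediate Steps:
$u + F{\left(-213,g{\left(-6 \right)} \right)} = -20337 - 6 = -20343$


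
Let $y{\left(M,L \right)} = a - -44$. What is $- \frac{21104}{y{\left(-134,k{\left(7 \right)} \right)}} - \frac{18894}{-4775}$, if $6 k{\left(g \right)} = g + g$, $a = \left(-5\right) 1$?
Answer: $- \frac{100034734}{186225} \approx -537.17$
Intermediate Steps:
$a = -5$
$k{\left(g \right)} = \frac{g}{3}$ ($k{\left(g \right)} = \frac{g + g}{6} = \frac{2 g}{6} = \frac{g}{3}$)
$y{\left(M,L \right)} = 39$ ($y{\left(M,L \right)} = -5 - -44 = -5 + 44 = 39$)
$- \frac{21104}{y{\left(-134,k{\left(7 \right)} \right)}} - \frac{18894}{-4775} = - \frac{21104}{39} - \frac{18894}{-4775} = \left(-21104\right) \frac{1}{39} - - \frac{18894}{4775} = - \frac{21104}{39} + \frac{18894}{4775} = - \frac{100034734}{186225}$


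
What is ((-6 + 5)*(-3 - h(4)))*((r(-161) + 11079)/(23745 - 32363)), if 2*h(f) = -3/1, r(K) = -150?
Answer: -32787/17236 ≈ -1.9022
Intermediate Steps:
h(f) = -3/2 (h(f) = (-3/1)/2 = (-3*1)/2 = (½)*(-3) = -3/2)
((-6 + 5)*(-3 - h(4)))*((r(-161) + 11079)/(23745 - 32363)) = ((-6 + 5)*(-3 - 1*(-3/2)))*((-150 + 11079)/(23745 - 32363)) = (-(-3 + 3/2))*(10929/(-8618)) = (-1*(-3/2))*(10929*(-1/8618)) = (3/2)*(-10929/8618) = -32787/17236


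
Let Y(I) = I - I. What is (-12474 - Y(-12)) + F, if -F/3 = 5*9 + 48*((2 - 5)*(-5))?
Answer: -14769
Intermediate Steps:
Y(I) = 0
F = -2295 (F = -3*(5*9 + 48*((2 - 5)*(-5))) = -3*(45 + 48*(-3*(-5))) = -3*(45 + 48*15) = -3*(45 + 720) = -3*765 = -2295)
(-12474 - Y(-12)) + F = (-12474 - 1*0) - 2295 = (-12474 + 0) - 2295 = -12474 - 2295 = -14769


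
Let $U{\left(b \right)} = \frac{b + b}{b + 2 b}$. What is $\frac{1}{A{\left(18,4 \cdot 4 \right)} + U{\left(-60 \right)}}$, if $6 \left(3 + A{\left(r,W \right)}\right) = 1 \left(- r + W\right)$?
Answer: $- \frac{3}{8} \approx -0.375$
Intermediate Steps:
$A{\left(r,W \right)} = -3 - \frac{r}{6} + \frac{W}{6}$ ($A{\left(r,W \right)} = -3 + \frac{1 \left(- r + W\right)}{6} = -3 + \frac{1 \left(W - r\right)}{6} = -3 + \frac{W - r}{6} = -3 + \left(- \frac{r}{6} + \frac{W}{6}\right) = -3 - \frac{r}{6} + \frac{W}{6}$)
$U{\left(b \right)} = \frac{2}{3}$ ($U{\left(b \right)} = \frac{2 b}{3 b} = 2 b \frac{1}{3 b} = \frac{2}{3}$)
$\frac{1}{A{\left(18,4 \cdot 4 \right)} + U{\left(-60 \right)}} = \frac{1}{\left(-3 - 3 + \frac{4 \cdot 4}{6}\right) + \frac{2}{3}} = \frac{1}{\left(-3 - 3 + \frac{1}{6} \cdot 16\right) + \frac{2}{3}} = \frac{1}{\left(-3 - 3 + \frac{8}{3}\right) + \frac{2}{3}} = \frac{1}{- \frac{10}{3} + \frac{2}{3}} = \frac{1}{- \frac{8}{3}} = - \frac{3}{8}$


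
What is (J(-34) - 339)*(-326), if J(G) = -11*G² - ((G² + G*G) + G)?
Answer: 4998558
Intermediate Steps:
J(G) = -G - 13*G² (J(G) = -11*G² - ((G² + G²) + G) = -11*G² - (2*G² + G) = -11*G² - (G + 2*G²) = -11*G² + (-G - 2*G²) = -G - 13*G²)
(J(-34) - 339)*(-326) = (-1*(-34)*(1 + 13*(-34)) - 339)*(-326) = (-1*(-34)*(1 - 442) - 339)*(-326) = (-1*(-34)*(-441) - 339)*(-326) = (-14994 - 339)*(-326) = -15333*(-326) = 4998558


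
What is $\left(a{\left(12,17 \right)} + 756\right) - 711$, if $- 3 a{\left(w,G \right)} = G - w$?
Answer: $\frac{130}{3} \approx 43.333$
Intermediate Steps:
$a{\left(w,G \right)} = - \frac{G}{3} + \frac{w}{3}$ ($a{\left(w,G \right)} = - \frac{G - w}{3} = - \frac{G}{3} + \frac{w}{3}$)
$\left(a{\left(12,17 \right)} + 756\right) - 711 = \left(\left(\left(- \frac{1}{3}\right) 17 + \frac{1}{3} \cdot 12\right) + 756\right) - 711 = \left(\left(- \frac{17}{3} + 4\right) + 756\right) - 711 = \left(- \frac{5}{3} + 756\right) - 711 = \frac{2263}{3} - 711 = \frac{130}{3}$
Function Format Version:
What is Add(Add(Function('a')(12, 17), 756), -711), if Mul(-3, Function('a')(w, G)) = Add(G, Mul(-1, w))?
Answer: Rational(130, 3) ≈ 43.333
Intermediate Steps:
Function('a')(w, G) = Add(Mul(Rational(-1, 3), G), Mul(Rational(1, 3), w)) (Function('a')(w, G) = Mul(Rational(-1, 3), Add(G, Mul(-1, w))) = Add(Mul(Rational(-1, 3), G), Mul(Rational(1, 3), w)))
Add(Add(Function('a')(12, 17), 756), -711) = Add(Add(Add(Mul(Rational(-1, 3), 17), Mul(Rational(1, 3), 12)), 756), -711) = Add(Add(Add(Rational(-17, 3), 4), 756), -711) = Add(Add(Rational(-5, 3), 756), -711) = Add(Rational(2263, 3), -711) = Rational(130, 3)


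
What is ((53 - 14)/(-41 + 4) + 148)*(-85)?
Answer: -462145/37 ≈ -12490.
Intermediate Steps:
((53 - 14)/(-41 + 4) + 148)*(-85) = (39/(-37) + 148)*(-85) = (39*(-1/37) + 148)*(-85) = (-39/37 + 148)*(-85) = (5437/37)*(-85) = -462145/37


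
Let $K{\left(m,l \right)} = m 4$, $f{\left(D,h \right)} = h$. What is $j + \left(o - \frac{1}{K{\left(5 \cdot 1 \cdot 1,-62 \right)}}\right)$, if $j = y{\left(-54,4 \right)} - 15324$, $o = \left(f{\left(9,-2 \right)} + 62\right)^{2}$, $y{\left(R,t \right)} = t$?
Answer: $- \frac{234401}{20} \approx -11720.0$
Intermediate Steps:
$K{\left(m,l \right)} = 4 m$
$o = 3600$ ($o = \left(-2 + 62\right)^{2} = 60^{2} = 3600$)
$j = -15320$ ($j = 4 - 15324 = -15320$)
$j + \left(o - \frac{1}{K{\left(5 \cdot 1 \cdot 1,-62 \right)}}\right) = -15320 + \left(3600 - \frac{1}{4 \cdot 5 \cdot 1 \cdot 1}\right) = -15320 + \left(3600 - \frac{1}{4 \cdot 5 \cdot 1}\right) = -15320 + \left(3600 - \frac{1}{4 \cdot 5}\right) = -15320 + \left(3600 - \frac{1}{20}\right) = -15320 + \frac{71999}{20} = - \frac{234401}{20}$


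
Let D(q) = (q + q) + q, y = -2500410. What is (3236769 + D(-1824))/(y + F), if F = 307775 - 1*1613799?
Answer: -3231297/3806434 ≈ -0.84890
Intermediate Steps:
D(q) = 3*q (D(q) = 2*q + q = 3*q)
F = -1306024 (F = 307775 - 1613799 = -1306024)
(3236769 + D(-1824))/(y + F) = (3236769 + 3*(-1824))/(-2500410 - 1306024) = (3236769 - 5472)/(-3806434) = 3231297*(-1/3806434) = -3231297/3806434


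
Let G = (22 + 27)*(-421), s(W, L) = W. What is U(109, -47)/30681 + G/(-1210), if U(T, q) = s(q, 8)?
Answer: 632861479/37124010 ≈ 17.047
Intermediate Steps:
U(T, q) = q
G = -20629 (G = 49*(-421) = -20629)
U(109, -47)/30681 + G/(-1210) = -47/30681 - 20629/(-1210) = -47*1/30681 - 20629*(-1/1210) = -47/30681 + 20629/1210 = 632861479/37124010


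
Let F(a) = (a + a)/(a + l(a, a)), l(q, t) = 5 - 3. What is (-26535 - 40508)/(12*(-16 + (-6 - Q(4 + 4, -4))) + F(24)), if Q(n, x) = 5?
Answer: 871559/4188 ≈ 208.11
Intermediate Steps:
l(q, t) = 2
F(a) = 2*a/(2 + a) (F(a) = (a + a)/(a + 2) = (2*a)/(2 + a) = 2*a/(2 + a))
(-26535 - 40508)/(12*(-16 + (-6 - Q(4 + 4, -4))) + F(24)) = (-26535 - 40508)/(12*(-16 + (-6 - 1*5)) + 2*24/(2 + 24)) = -67043/(12*(-16 + (-6 - 5)) + 2*24/26) = -67043/(12*(-16 - 11) + 2*24*(1/26)) = -67043/(12*(-27) + 24/13) = -67043/(-324 + 24/13) = -67043/(-4188/13) = -67043*(-13/4188) = 871559/4188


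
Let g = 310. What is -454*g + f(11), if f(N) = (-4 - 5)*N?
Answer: -140839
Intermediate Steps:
f(N) = -9*N
-454*g + f(11) = -454*310 - 9*11 = -140740 - 99 = -140839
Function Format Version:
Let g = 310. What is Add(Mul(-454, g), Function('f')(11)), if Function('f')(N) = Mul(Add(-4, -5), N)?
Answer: -140839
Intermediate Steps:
Function('f')(N) = Mul(-9, N)
Add(Mul(-454, g), Function('f')(11)) = Add(Mul(-454, 310), Mul(-9, 11)) = Add(-140740, -99) = -140839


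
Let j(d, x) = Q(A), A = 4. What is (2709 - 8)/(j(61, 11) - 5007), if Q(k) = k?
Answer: -2701/5003 ≈ -0.53988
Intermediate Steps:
j(d, x) = 4
(2709 - 8)/(j(61, 11) - 5007) = (2709 - 8)/(4 - 5007) = 2701/(-5003) = 2701*(-1/5003) = -2701/5003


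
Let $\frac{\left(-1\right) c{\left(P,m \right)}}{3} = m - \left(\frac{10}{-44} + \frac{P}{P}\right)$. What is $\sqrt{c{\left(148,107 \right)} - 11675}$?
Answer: $\frac{i \sqrt{5804942}}{22} \approx 109.52 i$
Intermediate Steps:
$c{\left(P,m \right)} = \frac{51}{22} - 3 m$ ($c{\left(P,m \right)} = - 3 \left(m - \left(\frac{10}{-44} + \frac{P}{P}\right)\right) = - 3 \left(m - \left(10 \left(- \frac{1}{44}\right) + 1\right)\right) = - 3 \left(m - \left(- \frac{5}{22} + 1\right)\right) = - 3 \left(m - \frac{17}{22}\right) = - 3 \left(- \frac{17}{22} + m\right) = \frac{51}{22} - 3 m$)
$\sqrt{c{\left(148,107 \right)} - 11675} = \sqrt{\left(\frac{51}{22} - 321\right) - 11675} = \sqrt{- \frac{7011}{22} - 11675} = \sqrt{- \frac{263861}{22}} = \frac{i \sqrt{5804942}}{22}$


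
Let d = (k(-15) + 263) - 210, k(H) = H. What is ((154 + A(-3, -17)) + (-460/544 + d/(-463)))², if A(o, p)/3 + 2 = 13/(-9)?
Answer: 727055624232961/35684721216 ≈ 20374.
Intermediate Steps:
A(o, p) = -31/3 (A(o, p) = -6 + 3*(13/(-9)) = -6 + 3*(13*(-⅑)) = -6 + 3*(-13/9) = -6 - 13/3 = -31/3)
d = 38 (d = (-15 + 263) - 210 = 248 - 210 = 38)
((154 + A(-3, -17)) + (-460/544 + d/(-463)))² = ((154 - 31/3) + (-460/544 + 38/(-463)))² = (431/3 + (-460*1/544 + 38*(-1/463)))² = (431/3 + (-115/136 - 38/463))² = (431/3 - 58413/62968)² = (26963969/188904)² = 727055624232961/35684721216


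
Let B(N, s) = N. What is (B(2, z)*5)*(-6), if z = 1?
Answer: -60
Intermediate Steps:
(B(2, z)*5)*(-6) = (2*5)*(-6) = 10*(-6) = -60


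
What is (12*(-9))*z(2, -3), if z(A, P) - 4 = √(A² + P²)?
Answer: -432 - 108*√13 ≈ -821.40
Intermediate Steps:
z(A, P) = 4 + √(A² + P²)
(12*(-9))*z(2, -3) = (12*(-9))*(4 + √(2² + (-3)²)) = -108*(4 + √(4 + 9)) = -108*(4 + √13) = -432 - 108*√13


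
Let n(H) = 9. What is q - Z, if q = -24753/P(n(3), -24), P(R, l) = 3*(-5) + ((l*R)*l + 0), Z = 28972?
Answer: -49927007/1723 ≈ -28977.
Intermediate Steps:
P(R, l) = -15 + R*l**2 (P(R, l) = -15 + ((R*l)*l + 0) = -15 + (R*l**2 + 0) = -15 + R*l**2)
q = -8251/1723 (q = -24753/(-15 + 9*(-24)**2) = -24753/(-15 + 9*576) = -24753/(-15 + 5184) = -24753/5169 = -24753*1/5169 = -8251/1723 ≈ -4.7887)
q - Z = -8251/1723 - 1*28972 = -8251/1723 - 28972 = -49927007/1723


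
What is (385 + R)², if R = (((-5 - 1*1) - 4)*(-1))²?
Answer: 235225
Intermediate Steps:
R = 100 (R = (((-5 - 1) - 4)*(-1))² = ((-6 - 4)*(-1))² = (-10*(-1))² = 10² = 100)
(385 + R)² = (385 + 100)² = 485² = 235225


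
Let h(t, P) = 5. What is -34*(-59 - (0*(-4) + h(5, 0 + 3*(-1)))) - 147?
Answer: 2029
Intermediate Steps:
-34*(-59 - (0*(-4) + h(5, 0 + 3*(-1)))) - 147 = -34*(-59 - (0*(-4) + 5)) - 147 = -34*(-59 - (0 + 5)) - 147 = -34*(-59 - 1*5) - 147 = -34*(-59 - 5) - 147 = -34*(-64) - 147 = 2176 - 147 = 2029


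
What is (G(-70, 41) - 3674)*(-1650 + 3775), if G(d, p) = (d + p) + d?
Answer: -8017625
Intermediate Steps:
G(d, p) = p + 2*d
(G(-70, 41) - 3674)*(-1650 + 3775) = ((41 + 2*(-70)) - 3674)*(-1650 + 3775) = ((41 - 140) - 3674)*2125 = (-99 - 3674)*2125 = -3773*2125 = -8017625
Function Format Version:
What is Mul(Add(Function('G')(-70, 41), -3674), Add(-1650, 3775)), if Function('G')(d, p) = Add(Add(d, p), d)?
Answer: -8017625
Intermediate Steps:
Function('G')(d, p) = Add(p, Mul(2, d))
Mul(Add(Function('G')(-70, 41), -3674), Add(-1650, 3775)) = Mul(Add(Add(41, Mul(2, -70)), -3674), Add(-1650, 3775)) = Mul(Add(Add(41, -140), -3674), 2125) = Mul(Add(-99, -3674), 2125) = Mul(-3773, 2125) = -8017625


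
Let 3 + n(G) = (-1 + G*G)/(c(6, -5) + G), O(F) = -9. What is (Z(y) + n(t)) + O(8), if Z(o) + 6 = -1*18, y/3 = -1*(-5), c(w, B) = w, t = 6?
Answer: -397/12 ≈ -33.083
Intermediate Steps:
y = 15 (y = 3*(-1*(-5)) = 3*5 = 15)
Z(o) = -24 (Z(o) = -6 - 1*18 = -6 - 18 = -24)
n(G) = -3 + (-1 + G²)/(6 + G) (n(G) = -3 + (-1 + G*G)/(6 + G) = -3 + (-1 + G²)/(6 + G))
(Z(y) + n(t)) + O(8) = (-24 + (-19 + 6² - 3*6)/(6 + 6)) - 9 = (-24 + (-19 + 36 - 18)/12) - 9 = (-24 + (1/12)*(-1)) - 9 = (-24 - 1/12) - 9 = -289/12 - 9 = -397/12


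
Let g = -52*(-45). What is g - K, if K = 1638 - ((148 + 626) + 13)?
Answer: 1489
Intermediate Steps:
K = 851 (K = 1638 - (774 + 13) = 1638 - 1*787 = 1638 - 787 = 851)
g = 2340
g - K = 2340 - 1*851 = 2340 - 851 = 1489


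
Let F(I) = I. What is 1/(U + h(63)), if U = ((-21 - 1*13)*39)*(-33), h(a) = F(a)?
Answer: 1/43821 ≈ 2.2820e-5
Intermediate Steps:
h(a) = a
U = 43758 (U = ((-21 - 13)*39)*(-33) = -34*39*(-33) = -1326*(-33) = 43758)
1/(U + h(63)) = 1/(43758 + 63) = 1/43821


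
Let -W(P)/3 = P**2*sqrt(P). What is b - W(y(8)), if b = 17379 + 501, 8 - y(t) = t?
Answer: 17880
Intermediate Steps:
y(t) = 8 - t
W(P) = -3*P**(5/2) (W(P) = -3*P**2*sqrt(P) = -3*P**(5/2))
b = 17880
b - W(y(8)) = 17880 - (-3)*(8 - 1*8)**(5/2) = 17880 - (-3)*(8 - 8)**(5/2) = 17880 - (-3)*0**(5/2) = 17880 - (-3)*0 = 17880 - 1*0 = 17880 + 0 = 17880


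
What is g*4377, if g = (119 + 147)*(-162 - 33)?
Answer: -227034990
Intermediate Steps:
g = -51870 (g = 266*(-195) = -51870)
g*4377 = -51870*4377 = -227034990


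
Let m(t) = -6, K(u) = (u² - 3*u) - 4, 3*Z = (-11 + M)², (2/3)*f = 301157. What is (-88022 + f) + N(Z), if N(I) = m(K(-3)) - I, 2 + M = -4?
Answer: 2181667/6 ≈ 3.6361e+5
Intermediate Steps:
M = -6 (M = -2 - 4 = -6)
f = 903471/2 (f = (3/2)*301157 = 903471/2 ≈ 4.5174e+5)
Z = 289/3 (Z = (-11 - 6)²/3 = (⅓)*(-17)² = (⅓)*289 = 289/3 ≈ 96.333)
K(u) = -4 + u² - 3*u
N(I) = -6 - I
(-88022 + f) + N(Z) = (-88022 + 903471/2) + (-6 - 1*289/3) = 727427/2 + (-6 - 289/3) = 727427/2 - 307/3 = 2181667/6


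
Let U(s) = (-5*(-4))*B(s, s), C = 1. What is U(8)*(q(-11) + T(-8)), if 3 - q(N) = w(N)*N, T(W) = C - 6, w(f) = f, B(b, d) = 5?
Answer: -12300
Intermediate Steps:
T(W) = -5 (T(W) = 1 - 6 = -5)
q(N) = 3 - N**2 (q(N) = 3 - N*N = 3 - N**2)
U(s) = 100 (U(s) = -5*(-4)*5 = 20*5 = 100)
U(8)*(q(-11) + T(-8)) = 100*((3 - 1*(-11)**2) - 5) = 100*((3 - 1*121) - 5) = 100*((3 - 121) - 5) = 100*(-118 - 5) = 100*(-123) = -12300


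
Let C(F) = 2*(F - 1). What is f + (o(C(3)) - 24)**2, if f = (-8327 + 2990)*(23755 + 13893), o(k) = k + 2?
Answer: -200927052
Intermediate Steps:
C(F) = -2 + 2*F (C(F) = 2*(-1 + F) = -2 + 2*F)
o(k) = 2 + k
f = -200927376 (f = -5337*37648 = -200927376)
f + (o(C(3)) - 24)**2 = -200927376 + ((2 + (-2 + 2*3)) - 24)**2 = -200927376 + ((2 + (-2 + 6)) - 24)**2 = -200927376 + ((2 + 4) - 24)**2 = -200927376 + (6 - 24)**2 = -200927376 + (-18)**2 = -200927376 + 324 = -200927052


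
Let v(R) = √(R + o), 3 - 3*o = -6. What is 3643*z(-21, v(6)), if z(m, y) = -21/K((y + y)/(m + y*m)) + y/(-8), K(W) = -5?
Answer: 557379/40 ≈ 13934.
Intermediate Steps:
o = 3 (o = 1 - ⅓*(-6) = 1 + 2 = 3)
v(R) = √(3 + R) (v(R) = √(R + 3) = √(3 + R))
z(m, y) = 21/5 - y/8 (z(m, y) = -21/(-5) + y/(-8) = -21*(-⅕) + y*(-⅛) = 21/5 - y/8)
3643*z(-21, v(6)) = 3643*(21/5 - √(3 + 6)/8) = 3643*(21/5 - √9/8) = 3643*(21/5 - ⅛*3) = 3643*(21/5 - 3/8) = 3643*(153/40) = 557379/40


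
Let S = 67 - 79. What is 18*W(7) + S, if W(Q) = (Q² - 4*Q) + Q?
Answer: 492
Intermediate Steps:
S = -12
W(Q) = Q² - 3*Q
18*W(7) + S = 18*(7*(-3 + 7)) - 12 = 18*(7*4) - 12 = 18*28 - 12 = 504 - 12 = 492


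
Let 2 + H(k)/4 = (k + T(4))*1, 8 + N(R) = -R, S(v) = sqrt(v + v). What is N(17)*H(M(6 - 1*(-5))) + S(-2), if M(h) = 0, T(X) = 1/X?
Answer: 175 + 2*I ≈ 175.0 + 2.0*I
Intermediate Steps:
S(v) = sqrt(2)*sqrt(v) (S(v) = sqrt(2*v) = sqrt(2)*sqrt(v))
N(R) = -8 - R
H(k) = -7 + 4*k (H(k) = -8 + 4*((k + 1/4)*1) = -8 + 4*((1/4 + k)*1) = -8 + 4*(1/4 + k) = -8 + (1 + 4*k) = -7 + 4*k)
N(17)*H(M(6 - 1*(-5))) + S(-2) = (-8 - 1*17)*(-7 + 4*0) + sqrt(2)*sqrt(-2) = (-8 - 17)*(-7 + 0) + sqrt(2)*(I*sqrt(2)) = -25*(-7) + 2*I = 175 + 2*I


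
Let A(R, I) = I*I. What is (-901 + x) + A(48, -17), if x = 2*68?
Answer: -476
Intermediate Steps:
A(R, I) = I²
x = 136
(-901 + x) + A(48, -17) = (-901 + 136) + (-17)² = -765 + 289 = -476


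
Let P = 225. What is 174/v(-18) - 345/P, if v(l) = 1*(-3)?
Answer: -893/15 ≈ -59.533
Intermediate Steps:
v(l) = -3
174/v(-18) - 345/P = 174/(-3) - 345/225 = 174*(-1/3) - 345*1/225 = -58 - 23/15 = -893/15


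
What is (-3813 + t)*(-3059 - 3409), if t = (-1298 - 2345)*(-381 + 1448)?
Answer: 25166302392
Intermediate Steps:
t = -3887081 (t = -3643*1067 = -3887081)
(-3813 + t)*(-3059 - 3409) = (-3813 - 3887081)*(-3059 - 3409) = -3890894*(-6468) = 25166302392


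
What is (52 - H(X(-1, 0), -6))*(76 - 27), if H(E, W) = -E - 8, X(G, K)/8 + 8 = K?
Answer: -196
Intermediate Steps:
X(G, K) = -64 + 8*K
H(E, W) = -8 - E
(52 - H(X(-1, 0), -6))*(76 - 27) = (52 - (-8 - (-64 + 8*0)))*(76 - 27) = (52 - (-8 - (-64 + 0)))*49 = (52 - (-8 - 1*(-64)))*49 = (52 - (-8 + 64))*49 = (52 - 1*56)*49 = (52 - 56)*49 = -4*49 = -196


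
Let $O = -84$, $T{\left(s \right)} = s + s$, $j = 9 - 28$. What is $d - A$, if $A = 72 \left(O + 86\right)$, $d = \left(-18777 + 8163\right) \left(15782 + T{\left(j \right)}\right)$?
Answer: $-167106960$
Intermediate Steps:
$j = -19$
$T{\left(s \right)} = 2 s$
$d = -167106816$ ($d = \left(-18777 + 8163\right) \left(15782 + 2 \left(-19\right)\right) = - 10614 \left(15782 - 38\right) = \left(-10614\right) 15744 = -167106816$)
$A = 144$ ($A = 72 \left(-84 + 86\right) = 72 \cdot 2 = 144$)
$d - A = -167106816 - 144 = -167106960$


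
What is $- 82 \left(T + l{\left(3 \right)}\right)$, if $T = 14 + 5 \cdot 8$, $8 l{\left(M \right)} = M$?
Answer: $- \frac{17835}{4} \approx -4458.8$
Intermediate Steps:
$l{\left(M \right)} = \frac{M}{8}$
$T = 54$ ($T = 14 + 40 = 54$)
$- 82 \left(T + l{\left(3 \right)}\right) = - 82 \left(54 + \frac{1}{8} \cdot 3\right) = - 82 \left(54 + \frac{3}{8}\right) = \left(-82\right) \frac{435}{8} = - \frac{17835}{4}$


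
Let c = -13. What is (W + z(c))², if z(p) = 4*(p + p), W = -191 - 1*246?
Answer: 292681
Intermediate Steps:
W = -437 (W = -191 - 246 = -437)
z(p) = 8*p (z(p) = 4*(2*p) = 8*p)
(W + z(c))² = (-437 + 8*(-13))² = (-437 - 104)² = (-541)² = 292681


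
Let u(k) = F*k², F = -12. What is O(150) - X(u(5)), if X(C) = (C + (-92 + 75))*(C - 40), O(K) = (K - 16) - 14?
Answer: -107660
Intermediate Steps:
O(K) = -30 + K (O(K) = (-16 + K) - 14 = -30 + K)
u(k) = -12*k²
X(C) = (-40 + C)*(-17 + C) (X(C) = (C - 17)*(-40 + C) = (-17 + C)*(-40 + C) = (-40 + C)*(-17 + C))
O(150) - X(u(5)) = (-30 + 150) - (680 + (-12*5²)² - (-684)*5²) = 120 - (680 + (-12*25)² - (-684)*25) = 120 - (680 + (-300)² - 57*(-300)) = 120 - (680 + 90000 + 17100) = 120 - 1*107780 = 120 - 107780 = -107660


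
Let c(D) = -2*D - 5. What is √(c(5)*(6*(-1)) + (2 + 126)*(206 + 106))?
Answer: √40026 ≈ 200.06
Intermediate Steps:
c(D) = -5 - 2*D
√(c(5)*(6*(-1)) + (2 + 126)*(206 + 106)) = √((-5 - 2*5)*(6*(-1)) + (2 + 126)*(206 + 106)) = √((-5 - 10)*(-6) + 128*312) = √(-15*(-6) + 39936) = √(90 + 39936) = √40026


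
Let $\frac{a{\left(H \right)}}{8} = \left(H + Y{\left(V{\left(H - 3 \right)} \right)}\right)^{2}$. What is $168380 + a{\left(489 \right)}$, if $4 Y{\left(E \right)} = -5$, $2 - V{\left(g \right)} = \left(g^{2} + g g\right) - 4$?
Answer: $\frac{4143161}{2} \approx 2.0716 \cdot 10^{6}$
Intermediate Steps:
$V{\left(g \right)} = 6 - 2 g^{2}$ ($V{\left(g \right)} = 2 - \left(\left(g^{2} + g g\right) - 4\right) = 2 - \left(\left(g^{2} + g^{2}\right) - 4\right) = 2 - \left(2 g^{2} - 4\right) = 2 - \left(-4 + 2 g^{2}\right) = 6 - 2 g^{2}$)
$Y{\left(E \right)} = - \frac{5}{4}$ ($Y{\left(E \right)} = \frac{1}{4} \left(-5\right) = - \frac{5}{4}$)
$a{\left(H \right)} = 8 \left(- \frac{5}{4} + H\right)^{2}$ ($a{\left(H \right)} = 8 \left(H - \frac{5}{4}\right)^{2} = 8 \left(- \frac{5}{4} + H\right)^{2}$)
$168380 + a{\left(489 \right)} = 168380 + \frac{\left(-5 + 4 \cdot 489\right)^{2}}{2} = 168380 + \frac{\left(-5 + 1956\right)^{2}}{2} = 168380 + \frac{1951^{2}}{2} = 168380 + \frac{1}{2} \cdot 3806401 = 168380 + \frac{3806401}{2} = \frac{4143161}{2}$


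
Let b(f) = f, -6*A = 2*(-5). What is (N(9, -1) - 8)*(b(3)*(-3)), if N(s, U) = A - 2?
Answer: 75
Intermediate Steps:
A = 5/3 (A = -(-5)/3 = -1/6*(-10) = 5/3 ≈ 1.6667)
N(s, U) = -1/3 (N(s, U) = 5/3 - 2 = -1/3)
(N(9, -1) - 8)*(b(3)*(-3)) = (-1/3 - 8)*(3*(-3)) = -25/3*(-9) = 75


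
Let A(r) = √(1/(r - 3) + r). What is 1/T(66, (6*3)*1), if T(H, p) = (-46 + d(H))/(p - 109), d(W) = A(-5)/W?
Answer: 145873728/73738409 + 12012*I*√82/73738409 ≈ 1.9783 + 0.0014751*I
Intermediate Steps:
A(r) = √(r + 1/(-3 + r)) (A(r) = √(1/(-3 + r) + r) = √(r + 1/(-3 + r)))
d(W) = I*√82/(4*W) (d(W) = √((1 - 5*(-3 - 5))/(-3 - 5))/W = √((1 - 5*(-8))/(-8))/W = √(-(1 + 40)/8)/W = √(-⅛*41)/W = √(-41/8)/W = (I*√82/4)/W = I*√82/(4*W))
T(H, p) = (-46 + I*√82/(4*H))/(-109 + p) (T(H, p) = (-46 + I*√82/(4*H))/(p - 109) = (-46 + I*√82/(4*H))/(-109 + p))
1/T(66, (6*3)*1) = 1/((¼)*(-184*66 + I*√82)/(66*(-109 + (6*3)*1))) = 1/((¼)*(1/66)*(-12144 + I*√82)/(-109 + 18*1)) = 1/((¼)*(1/66)*(-12144 + I*√82)/(-109 + 18)) = 1/((¼)*(1/66)*(-12144 + I*√82)/(-91)) = 1/((¼)*(1/66)*(-1/91)*(-12144 + I*√82)) = 1/(46/91 - I*√82/24024)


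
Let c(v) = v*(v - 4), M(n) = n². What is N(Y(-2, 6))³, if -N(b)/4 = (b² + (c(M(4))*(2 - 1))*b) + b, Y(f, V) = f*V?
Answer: 655781916672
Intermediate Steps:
c(v) = v*(-4 + v)
Y(f, V) = V*f
N(b) = -772*b - 4*b² (N(b) = -4*((b² + ((4²*(-4 + 4²))*(2 - 1))*b) + b) = -4*((b² + ((16*(-4 + 16))*1)*b) + b) = -4*((b² + ((16*12)*1)*b) + b) = -4*((b² + (192*1)*b) + b) = -4*((b² + 192*b) + b) = -4*(b² + 193*b) = -772*b - 4*b²)
N(Y(-2, 6))³ = (-4*6*(-2)*(193 + 6*(-2)))³ = (-4*(-12)*(193 - 12))³ = (-4*(-12)*181)³ = 8688³ = 655781916672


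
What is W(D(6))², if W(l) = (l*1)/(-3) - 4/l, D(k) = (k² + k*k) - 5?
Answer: 20259001/40401 ≈ 501.45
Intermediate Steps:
D(k) = -5 + 2*k² (D(k) = (k² + k²) - 5 = 2*k² - 5 = -5 + 2*k²)
W(l) = -4/l - l/3 (W(l) = l*(-⅓) - 4/l = -l/3 - 4/l = -4/l - l/3)
W(D(6))² = (-4/(-5 + 2*6²) - (-5 + 2*6²)/3)² = (-4/(-5 + 2*36) - (-5 + 2*36)/3)² = (-4/(-5 + 72) - (-5 + 72)/3)² = (-4/67 - ⅓*67)² = (-4*1/67 - 67/3)² = (-4/67 - 67/3)² = (-4501/201)² = 20259001/40401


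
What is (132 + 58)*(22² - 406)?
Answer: 14820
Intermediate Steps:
(132 + 58)*(22² - 406) = 190*(484 - 406) = 190*78 = 14820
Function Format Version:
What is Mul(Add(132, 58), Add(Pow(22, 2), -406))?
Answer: 14820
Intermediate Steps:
Mul(Add(132, 58), Add(Pow(22, 2), -406)) = Mul(190, Add(484, -406)) = Mul(190, 78) = 14820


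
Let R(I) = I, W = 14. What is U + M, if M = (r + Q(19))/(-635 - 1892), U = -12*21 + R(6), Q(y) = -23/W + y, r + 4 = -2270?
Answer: -8671395/35378 ≈ -245.11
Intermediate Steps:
r = -2274 (r = -4 - 2270 = -2274)
Q(y) = -23/14 + y
U = -246 (U = -12*21 + 6 = -252 + 6 = -246)
M = 31593/35378 (M = (-2274 + (-23/14 + 19))/(-635 - 1892) = (-2274 + 243/14)/(-2527) = -31593/14*(-1/2527) = 31593/35378 ≈ 0.89301)
U + M = -246 + 31593/35378 = -8671395/35378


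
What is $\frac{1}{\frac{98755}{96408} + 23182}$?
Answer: $\frac{96408}{2235029011} \approx 4.3135 \cdot 10^{-5}$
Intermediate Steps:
$\frac{1}{\frac{98755}{96408} + 23182} = \frac{1}{\frac{2235029011}{96408}} = \frac{96408}{2235029011}$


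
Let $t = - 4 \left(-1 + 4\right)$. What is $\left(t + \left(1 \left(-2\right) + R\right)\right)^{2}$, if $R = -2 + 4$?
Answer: $144$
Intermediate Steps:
$R = 2$
$t = -12$ ($t = \left(-4\right) 3 = -12$)
$\left(t + \left(1 \left(-2\right) + R\right)\right)^{2} = \left(-12 + \left(1 \left(-2\right) + 2\right)\right)^{2} = \left(-12 + \left(-2 + 2\right)\right)^{2} = \left(-12 + 0\right)^{2} = \left(-12\right)^{2} = 144$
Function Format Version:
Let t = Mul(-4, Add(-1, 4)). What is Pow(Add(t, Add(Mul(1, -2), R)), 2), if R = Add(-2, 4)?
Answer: 144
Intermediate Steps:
R = 2
t = -12 (t = Mul(-4, 3) = -12)
Pow(Add(t, Add(Mul(1, -2), R)), 2) = Pow(Add(-12, Add(Mul(1, -2), 2)), 2) = Pow(Add(-12, Add(-2, 2)), 2) = Pow(Add(-12, 0), 2) = Pow(-12, 2) = 144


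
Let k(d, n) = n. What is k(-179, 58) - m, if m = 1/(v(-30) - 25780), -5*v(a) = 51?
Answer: 7479163/128951 ≈ 58.000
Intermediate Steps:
v(a) = -51/5 (v(a) = -1/5*51 = -51/5)
m = -5/128951 (m = 1/(-51/5 - 25780) = 1/(-128951/5) = -5/128951 ≈ -3.8774e-5)
k(-179, 58) - m = 58 - 1*(-5/128951) = 58 + 5/128951 = 7479163/128951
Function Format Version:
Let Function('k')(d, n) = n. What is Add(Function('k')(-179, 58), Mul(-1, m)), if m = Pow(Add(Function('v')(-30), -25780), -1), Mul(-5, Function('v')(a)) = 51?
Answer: Rational(7479163, 128951) ≈ 58.000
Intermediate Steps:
Function('v')(a) = Rational(-51, 5) (Function('v')(a) = Mul(Rational(-1, 5), 51) = Rational(-51, 5))
m = Rational(-5, 128951) (m = Pow(Add(Rational(-51, 5), -25780), -1) = Pow(Rational(-128951, 5), -1) = Rational(-5, 128951) ≈ -3.8774e-5)
Add(Function('k')(-179, 58), Mul(-1, m)) = Add(58, Mul(-1, Rational(-5, 128951))) = Add(58, Rational(5, 128951)) = Rational(7479163, 128951)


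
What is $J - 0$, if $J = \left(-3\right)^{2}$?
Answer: $9$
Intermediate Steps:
$J = 9$
$J - 0 = 9 - 0 = 9 + 0 = 9$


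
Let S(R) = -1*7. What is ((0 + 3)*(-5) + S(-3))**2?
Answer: 484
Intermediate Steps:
S(R) = -7
((0 + 3)*(-5) + S(-3))**2 = ((0 + 3)*(-5) - 7)**2 = (3*(-5) - 7)**2 = (-15 - 7)**2 = (-22)**2 = 484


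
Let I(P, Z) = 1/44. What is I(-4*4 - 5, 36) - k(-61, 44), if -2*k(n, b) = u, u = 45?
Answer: 991/44 ≈ 22.523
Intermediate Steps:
k(n, b) = -45/2 (k(n, b) = -½*45 = -45/2)
I(P, Z) = 1/44
I(-4*4 - 5, 36) - k(-61, 44) = 1/44 - 1*(-45/2) = 1/44 + 45/2 = 991/44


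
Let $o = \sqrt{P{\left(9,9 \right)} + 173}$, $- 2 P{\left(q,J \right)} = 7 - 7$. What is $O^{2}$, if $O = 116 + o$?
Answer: $\left(116 + \sqrt{173}\right)^{2} \approx 16680.0$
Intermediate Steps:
$P{\left(q,J \right)} = 0$ ($P{\left(q,J \right)} = - \frac{7 - 7}{2} = \left(- \frac{1}{2}\right) 0 = 0$)
$o = \sqrt{173}$ ($o = \sqrt{0 + 173} = \sqrt{173} \approx 13.153$)
$O = 116 + \sqrt{173} \approx 129.15$
$O^{2} = \left(116 + \sqrt{173}\right)^{2}$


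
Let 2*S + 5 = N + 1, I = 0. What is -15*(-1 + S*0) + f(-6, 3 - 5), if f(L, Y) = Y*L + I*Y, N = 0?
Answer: 27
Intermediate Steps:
S = -2 (S = -5/2 + (0 + 1)/2 = -5/2 + (½)*1 = -5/2 + ½ = -2)
f(L, Y) = L*Y (f(L, Y) = Y*L + 0*Y = L*Y + 0 = L*Y)
-15*(-1 + S*0) + f(-6, 3 - 5) = -15*(-1 - 2*0) - 6*(3 - 5) = -15*(-1 + 0) - 6*(-2) = -15*(-1) + 12 = 15 + 12 = 27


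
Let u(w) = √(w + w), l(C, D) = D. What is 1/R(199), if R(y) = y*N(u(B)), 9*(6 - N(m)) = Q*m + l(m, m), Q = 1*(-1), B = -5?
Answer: 1/1194 ≈ 0.00083752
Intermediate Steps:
Q = -1
u(w) = √2*√w (u(w) = √(2*w) = √2*√w)
N(m) = 6 (N(m) = 6 - (-m + m)/9 = 6 - ⅑*0 = 6 + 0 = 6)
R(y) = 6*y (R(y) = y*6 = 6*y)
1/R(199) = 1/(6*199) = 1/1194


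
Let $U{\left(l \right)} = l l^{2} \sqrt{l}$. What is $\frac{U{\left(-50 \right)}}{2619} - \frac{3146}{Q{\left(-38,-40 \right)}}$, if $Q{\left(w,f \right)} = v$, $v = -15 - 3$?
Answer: $\frac{1573}{9} - \frac{625000 i \sqrt{2}}{2619} \approx 174.78 - 337.49 i$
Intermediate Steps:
$v = -18$ ($v = -15 - 3 = -18$)
$Q{\left(w,f \right)} = -18$
$U{\left(l \right)} = l^{\frac{7}{2}}$ ($U{\left(l \right)} = l^{3} \sqrt{l} = l^{\frac{7}{2}}$)
$\frac{U{\left(-50 \right)}}{2619} - \frac{3146}{Q{\left(-38,-40 \right)}} = \frac{\left(-50\right)^{\frac{7}{2}}}{2619} - \frac{3146}{-18} = - 625000 i \sqrt{2} \cdot \frac{1}{2619} - - \frac{1573}{9} = - \frac{625000 i \sqrt{2}}{2619} + \frac{1573}{9} = \frac{1573}{9} - \frac{625000 i \sqrt{2}}{2619}$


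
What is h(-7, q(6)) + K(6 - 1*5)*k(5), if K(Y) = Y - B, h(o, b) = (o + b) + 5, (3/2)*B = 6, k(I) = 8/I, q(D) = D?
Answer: -⅘ ≈ -0.80000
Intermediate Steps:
B = 4 (B = (⅔)*6 = 4)
h(o, b) = 5 + b + o (h(o, b) = (b + o) + 5 = 5 + b + o)
K(Y) = -4 + Y (K(Y) = Y - 1*4 = Y - 4 = -4 + Y)
h(-7, q(6)) + K(6 - 1*5)*k(5) = (5 + 6 - 7) + (-4 + (6 - 1*5))*(8/5) = 4 + (-4 + (6 - 5))*(8*(⅕)) = 4 + (-4 + 1)*(8/5) = 4 - 3*8/5 = 4 - 24/5 = -⅘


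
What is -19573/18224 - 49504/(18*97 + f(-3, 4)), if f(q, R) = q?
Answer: -133753805/4537776 ≈ -29.476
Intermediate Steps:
-19573/18224 - 49504/(18*97 + f(-3, 4)) = -19573/18224 - 49504/(18*97 - 3) = -19573*1/18224 - 49504/(1746 - 3) = -19573/18224 - 49504/1743 = -19573/18224 - 49504*1/1743 = -19573/18224 - 7072/249 = -133753805/4537776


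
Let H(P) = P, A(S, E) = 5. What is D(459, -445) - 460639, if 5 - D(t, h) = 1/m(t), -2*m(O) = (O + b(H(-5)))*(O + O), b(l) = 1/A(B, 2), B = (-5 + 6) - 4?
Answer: -485445589771/1053864 ≈ -4.6063e+5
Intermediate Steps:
B = -3 (B = 1 - 4 = -3)
b(l) = ⅕ (b(l) = 1/5 = ⅕)
m(O) = -O*(⅕ + O) (m(O) = -(O + ⅕)*(O + O)/2 = -(⅕ + O)*2*O/2 = -O*(⅕ + O))
D(t, h) = 5 + 1/(t*(⅕ + t)) (D(t, h) = 5 - 1/((-t*(⅕ + t))) = 5 - (-1)/(t*(⅕ + t)) = 5 + 1/(t*(⅕ + t)))
D(459, -445) - 460639 = (5 + 1/(459*(⅕ + 459))) - 460639 = (5 + 1/(459*(2296/5))) - 460639 = (5 + (1/459)*(5/2296)) - 460639 = (5 + 5/1053864) - 460639 = 5269325/1053864 - 460639 = -485445589771/1053864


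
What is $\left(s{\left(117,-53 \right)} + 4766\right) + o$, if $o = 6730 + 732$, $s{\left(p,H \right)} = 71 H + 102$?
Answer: $8567$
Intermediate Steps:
$s{\left(p,H \right)} = 102 + 71 H$
$o = 7462$
$\left(s{\left(117,-53 \right)} + 4766\right) + o = \left(\left(102 + 71 \left(-53\right)\right) + 4766\right) + 7462 = \left(\left(102 - 3763\right) + 4766\right) + 7462 = \left(-3661 + 4766\right) + 7462 = 1105 + 7462 = 8567$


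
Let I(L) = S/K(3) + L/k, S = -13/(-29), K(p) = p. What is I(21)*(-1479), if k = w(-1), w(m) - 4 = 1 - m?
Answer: -10795/2 ≈ -5397.5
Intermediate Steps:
w(m) = 5 - m (w(m) = 4 + (1 - m) = 5 - m)
k = 6 (k = 5 - 1*(-1) = 5 + 1 = 6)
S = 13/29 (S = -13*(-1/29) = 13/29 ≈ 0.44828)
I(L) = 13/87 + L/6 (I(L) = (13/29)/3 + L/6 = (13/29)*(⅓) + L*(⅙) = 13/87 + L/6)
I(21)*(-1479) = (13/87 + (⅙)*21)*(-1479) = (13/87 + 7/2)*(-1479) = (635/174)*(-1479) = -10795/2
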